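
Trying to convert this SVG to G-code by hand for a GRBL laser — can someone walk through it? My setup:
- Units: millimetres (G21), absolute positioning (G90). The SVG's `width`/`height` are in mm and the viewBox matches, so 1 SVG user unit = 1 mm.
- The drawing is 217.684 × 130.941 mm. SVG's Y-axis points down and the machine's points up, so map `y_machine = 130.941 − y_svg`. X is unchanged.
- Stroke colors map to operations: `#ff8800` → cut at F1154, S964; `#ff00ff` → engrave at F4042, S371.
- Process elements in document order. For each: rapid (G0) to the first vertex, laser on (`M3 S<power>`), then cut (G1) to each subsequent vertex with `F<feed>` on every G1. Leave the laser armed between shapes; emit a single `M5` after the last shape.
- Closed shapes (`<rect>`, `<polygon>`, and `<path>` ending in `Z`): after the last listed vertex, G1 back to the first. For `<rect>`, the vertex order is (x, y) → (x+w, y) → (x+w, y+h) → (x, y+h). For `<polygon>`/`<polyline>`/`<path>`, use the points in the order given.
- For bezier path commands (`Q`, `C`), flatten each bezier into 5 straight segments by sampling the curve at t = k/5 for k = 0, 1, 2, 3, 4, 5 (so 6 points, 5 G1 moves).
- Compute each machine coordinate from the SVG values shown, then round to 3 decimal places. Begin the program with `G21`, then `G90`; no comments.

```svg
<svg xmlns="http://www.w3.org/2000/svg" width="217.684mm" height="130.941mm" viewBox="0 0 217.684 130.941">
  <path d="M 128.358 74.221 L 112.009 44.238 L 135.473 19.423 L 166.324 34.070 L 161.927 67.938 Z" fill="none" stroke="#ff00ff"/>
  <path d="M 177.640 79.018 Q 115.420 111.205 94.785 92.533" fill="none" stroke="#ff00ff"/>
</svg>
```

G21
G90
G0 X128.358 Y56.720
M3 S371
G1 X112.009 Y86.703 F4042
G1 X135.473 Y111.518 F4042
G1 X166.324 Y96.871 F4042
G1 X161.927 Y63.003 F4042
G1 X128.358 Y56.720 F4042
G0 X177.640 Y51.923
M3 S371
G1 X154.415 Y41.083 F4042
G1 X134.518 Y34.311 F4042
G1 X117.947 Y31.608 F4042
G1 X104.702 Y32.974 F4042
G1 X94.785 Y38.408 F4042
M5

viewBox `0 0 217.684 130.941` with mm width/height → 1 unit = 1 mm. Flip: y_m = 130.941 − y_svg.

**Shape 1** — `<path>` regular polygon, stroke `#ff00ff` → engrave (S371, F4042). Machine vertices: (128.358,56.720) → (112.009,86.703) → (135.473,111.518) → (166.324,96.871) → (161.927,63.003) → (128.358,56.720). Closed: final G1 returns to the first vertex.

**Shape 2** — `<path>` quadratic bezier, stroke `#ff00ff` → engrave (S371, F4042). Control points (SVG): P0=(177.640,79.018), P1=(115.420,111.205), P2=(94.785,92.533); sampled at t=k/5. Machine vertices: (177.640,51.923) → (154.415,41.083) → (134.518,34.311) → (117.947,31.608) → (104.702,32.974) → (94.785,38.408). Open path.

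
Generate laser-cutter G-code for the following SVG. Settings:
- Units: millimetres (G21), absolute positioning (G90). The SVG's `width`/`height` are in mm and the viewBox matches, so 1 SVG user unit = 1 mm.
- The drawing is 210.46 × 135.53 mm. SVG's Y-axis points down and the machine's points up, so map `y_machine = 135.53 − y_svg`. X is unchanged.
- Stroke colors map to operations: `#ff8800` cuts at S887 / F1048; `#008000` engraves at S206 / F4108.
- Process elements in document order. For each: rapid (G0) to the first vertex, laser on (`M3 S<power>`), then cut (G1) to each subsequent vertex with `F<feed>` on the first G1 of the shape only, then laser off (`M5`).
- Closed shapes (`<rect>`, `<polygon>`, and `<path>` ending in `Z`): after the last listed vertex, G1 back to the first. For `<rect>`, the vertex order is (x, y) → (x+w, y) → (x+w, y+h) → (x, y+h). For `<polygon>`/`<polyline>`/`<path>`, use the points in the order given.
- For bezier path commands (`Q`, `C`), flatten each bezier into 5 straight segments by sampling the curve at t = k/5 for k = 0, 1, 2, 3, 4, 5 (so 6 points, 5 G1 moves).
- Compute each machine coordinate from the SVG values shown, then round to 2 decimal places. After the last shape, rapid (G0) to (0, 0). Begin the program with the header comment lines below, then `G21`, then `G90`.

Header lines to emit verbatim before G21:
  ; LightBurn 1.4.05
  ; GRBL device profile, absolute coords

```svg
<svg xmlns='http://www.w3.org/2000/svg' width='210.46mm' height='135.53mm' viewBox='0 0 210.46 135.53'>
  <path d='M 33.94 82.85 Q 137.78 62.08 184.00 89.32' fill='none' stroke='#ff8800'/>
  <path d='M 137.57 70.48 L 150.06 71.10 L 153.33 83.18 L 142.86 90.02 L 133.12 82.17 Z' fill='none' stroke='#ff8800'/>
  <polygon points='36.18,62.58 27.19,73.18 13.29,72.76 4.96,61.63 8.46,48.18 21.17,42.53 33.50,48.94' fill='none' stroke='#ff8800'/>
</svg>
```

Since the viewBox matches the mm dimensions, user units are millimetres directly. The only transform is the Y-flip y_m = 135.53 − y_svg.

Shape 1 is a quadratic bezier drawn with `<path>`. Its stroke #ff8800 means cut at S887, F1048. After flipping Y the toolpath is (33.94,52.68) → (73.17,59.07) → (107.79,61.61) → (137.80,60.32) → (163.21,55.19) → (184.00,46.21).

Shape 2 is a regular polygon drawn with `<path>`. Its stroke #ff8800 means cut at S887, F1048. After flipping Y the toolpath is (137.57,65.05) → (150.06,64.43) → (153.33,52.35) → (142.86,45.51) → (133.12,53.36) → (137.57,65.05), returning to the start.

Shape 3 is a regular polygon drawn with `<polygon>`. Its stroke #ff8800 means cut at S887, F1048. After flipping Y the toolpath is (36.18,72.95) → (27.19,62.35) → (13.29,62.77) → (4.96,73.90) → (8.46,87.35) → (21.17,93.00) → (33.50,86.59) → (36.18,72.95), returning to the start.

; LightBurn 1.4.05
; GRBL device profile, absolute coords
G21
G90
G0 X33.94 Y52.68
M3 S887
G1 X73.17 Y59.07 F1048
G1 X107.79 Y61.61
G1 X137.80 Y60.32
G1 X163.21 Y55.19
G1 X184.00 Y46.21
M5
G0 X137.57 Y65.05
M3 S887
G1 X150.06 Y64.43 F1048
G1 X153.33 Y52.35
G1 X142.86 Y45.51
G1 X133.12 Y53.36
G1 X137.57 Y65.05
M5
G0 X36.18 Y72.95
M3 S887
G1 X27.19 Y62.35 F1048
G1 X13.29 Y62.77
G1 X4.96 Y73.90
G1 X8.46 Y87.35
G1 X21.17 Y93.00
G1 X33.50 Y86.59
G1 X36.18 Y72.95
M5
G0 X0.00 Y0.00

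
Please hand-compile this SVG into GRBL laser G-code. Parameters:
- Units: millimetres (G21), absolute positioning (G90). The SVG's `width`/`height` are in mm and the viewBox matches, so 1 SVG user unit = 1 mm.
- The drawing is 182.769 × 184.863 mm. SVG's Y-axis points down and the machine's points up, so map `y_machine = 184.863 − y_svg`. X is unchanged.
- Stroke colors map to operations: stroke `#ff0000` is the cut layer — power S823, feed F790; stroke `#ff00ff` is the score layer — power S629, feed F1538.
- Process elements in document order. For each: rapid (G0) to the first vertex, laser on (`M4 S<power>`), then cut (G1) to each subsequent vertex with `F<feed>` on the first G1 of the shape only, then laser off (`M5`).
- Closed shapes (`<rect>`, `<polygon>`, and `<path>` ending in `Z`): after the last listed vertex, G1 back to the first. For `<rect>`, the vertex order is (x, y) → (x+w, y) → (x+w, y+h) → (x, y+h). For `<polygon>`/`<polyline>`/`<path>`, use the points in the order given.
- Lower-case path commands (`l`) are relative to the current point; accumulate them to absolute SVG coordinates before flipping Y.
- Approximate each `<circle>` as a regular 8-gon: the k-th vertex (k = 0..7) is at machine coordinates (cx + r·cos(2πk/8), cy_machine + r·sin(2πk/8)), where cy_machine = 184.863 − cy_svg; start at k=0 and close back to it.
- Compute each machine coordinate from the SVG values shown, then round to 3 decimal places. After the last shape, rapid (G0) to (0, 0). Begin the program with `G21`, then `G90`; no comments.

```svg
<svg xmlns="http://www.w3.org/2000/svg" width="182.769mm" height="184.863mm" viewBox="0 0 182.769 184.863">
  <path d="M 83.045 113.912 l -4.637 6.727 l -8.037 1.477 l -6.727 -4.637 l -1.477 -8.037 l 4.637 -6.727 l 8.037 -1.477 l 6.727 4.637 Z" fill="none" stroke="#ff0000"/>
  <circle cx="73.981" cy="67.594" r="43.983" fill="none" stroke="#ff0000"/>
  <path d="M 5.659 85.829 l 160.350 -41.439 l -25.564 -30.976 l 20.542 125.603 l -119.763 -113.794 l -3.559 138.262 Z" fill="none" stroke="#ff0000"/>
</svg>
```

viewBox `0 0 182.769 184.863` with mm width/height → 1 unit = 1 mm. Flip: y_m = 184.863 − y_svg.

**Shape 1** — `<path>` regular polygon, stroke `#ff0000` → cut (S823, F790). Machine vertices: (83.045,70.951) → (78.408,64.224) → (70.371,62.747) → (63.644,67.384) → (62.167,75.421) → (66.804,82.148) → (74.841,83.625) → (81.568,78.988) → (83.045,70.951). Closed: final G1 returns to the first vertex.

**Shape 2** — `<circle>` circle, stroke `#ff0000` → cut (S823, F790). Machine vertices: (117.964,117.269) → (105.082,148.370) → (73.981,161.252) → (42.880,148.370) → (29.998,117.269) → (42.880,86.168) → (73.981,73.286) → (105.082,86.168) → (117.964,117.269). Closed: final G1 returns to the first vertex.

**Shape 3** — `<path>` closed polygon, stroke `#ff0000` → cut (S823, F790). Machine vertices: (5.659,99.034) → (166.009,140.473) → (140.445,171.449) → (160.987,45.846) → (41.224,159.640) → (37.665,21.378) → (5.659,99.034). Closed: final G1 returns to the first vertex.

G21
G90
G0 X83.045 Y70.951
M4 S823
G1 X78.408 Y64.224 F790
G1 X70.371 Y62.747
G1 X63.644 Y67.384
G1 X62.167 Y75.421
G1 X66.804 Y82.148
G1 X74.841 Y83.625
G1 X81.568 Y78.988
G1 X83.045 Y70.951
M5
G0 X117.964 Y117.269
M4 S823
G1 X105.082 Y148.370 F790
G1 X73.981 Y161.252
G1 X42.880 Y148.370
G1 X29.998 Y117.269
G1 X42.880 Y86.168
G1 X73.981 Y73.286
G1 X105.082 Y86.168
G1 X117.964 Y117.269
M5
G0 X5.659 Y99.034
M4 S823
G1 X166.009 Y140.473 F790
G1 X140.445 Y171.449
G1 X160.987 Y45.846
G1 X41.224 Y159.640
G1 X37.665 Y21.378
G1 X5.659 Y99.034
M5
G0 X0.000 Y0.000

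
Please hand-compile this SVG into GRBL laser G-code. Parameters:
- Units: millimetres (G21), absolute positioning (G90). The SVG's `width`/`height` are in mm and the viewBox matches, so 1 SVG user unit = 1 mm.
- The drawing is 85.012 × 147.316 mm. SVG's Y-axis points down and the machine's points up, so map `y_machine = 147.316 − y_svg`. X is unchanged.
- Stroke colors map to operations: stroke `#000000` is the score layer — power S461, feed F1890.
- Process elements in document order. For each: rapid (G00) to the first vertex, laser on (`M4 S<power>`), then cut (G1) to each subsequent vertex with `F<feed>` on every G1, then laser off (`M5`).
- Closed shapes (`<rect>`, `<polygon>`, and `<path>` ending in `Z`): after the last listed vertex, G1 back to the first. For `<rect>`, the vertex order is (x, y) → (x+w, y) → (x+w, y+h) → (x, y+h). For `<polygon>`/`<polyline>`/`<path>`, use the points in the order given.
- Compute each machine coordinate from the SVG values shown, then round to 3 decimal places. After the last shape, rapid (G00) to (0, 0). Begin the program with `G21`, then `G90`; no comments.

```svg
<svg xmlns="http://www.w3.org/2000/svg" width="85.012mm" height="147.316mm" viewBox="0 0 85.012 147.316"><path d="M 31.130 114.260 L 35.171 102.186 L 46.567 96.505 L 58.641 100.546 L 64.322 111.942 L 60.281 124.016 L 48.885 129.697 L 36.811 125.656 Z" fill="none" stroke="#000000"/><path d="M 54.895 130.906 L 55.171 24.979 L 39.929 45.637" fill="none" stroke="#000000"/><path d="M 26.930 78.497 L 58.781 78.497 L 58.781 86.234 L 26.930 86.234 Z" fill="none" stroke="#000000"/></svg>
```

G21
G90
G00 X31.130 Y33.056
M4 S461
G1 X35.171 Y45.130 F1890
G1 X46.567 Y50.811 F1890
G1 X58.641 Y46.770 F1890
G1 X64.322 Y35.374 F1890
G1 X60.281 Y23.300 F1890
G1 X48.885 Y17.619 F1890
G1 X36.811 Y21.660 F1890
G1 X31.130 Y33.056 F1890
M5
G00 X54.895 Y16.410
M4 S461
G1 X55.171 Y122.337 F1890
G1 X39.929 Y101.679 F1890
M5
G00 X26.930 Y68.819
M4 S461
G1 X58.781 Y68.819 F1890
G1 X58.781 Y61.082 F1890
G1 X26.930 Y61.082 F1890
G1 X26.930 Y68.819 F1890
M5
G00 X0.000 Y0.000

viewBox `0 0 85.012 147.316` with mm width/height → 1 unit = 1 mm. Flip: y_m = 147.316 − y_svg.

**Shape 1** — `<path>` regular polygon, stroke `#000000` → score (S461, F1890). Machine vertices: (31.130,33.056) → (35.171,45.130) → (46.567,50.811) → (58.641,46.770) → (64.322,35.374) → (60.281,23.300) → (48.885,17.619) → (36.811,21.660) → (31.130,33.056). Closed: final G1 returns to the first vertex.

**Shape 2** — `<path>` open polyline, stroke `#000000` → score (S461, F1890). Machine vertices: (54.895,16.410) → (55.171,122.337) → (39.929,101.679). Open path.

**Shape 3** — `<path>` rectangle, stroke `#000000` → score (S461, F1890). Machine vertices: (26.930,68.819) → (58.781,68.819) → (58.781,61.082) → (26.930,61.082) → (26.930,68.819). Closed: final G1 returns to the first vertex.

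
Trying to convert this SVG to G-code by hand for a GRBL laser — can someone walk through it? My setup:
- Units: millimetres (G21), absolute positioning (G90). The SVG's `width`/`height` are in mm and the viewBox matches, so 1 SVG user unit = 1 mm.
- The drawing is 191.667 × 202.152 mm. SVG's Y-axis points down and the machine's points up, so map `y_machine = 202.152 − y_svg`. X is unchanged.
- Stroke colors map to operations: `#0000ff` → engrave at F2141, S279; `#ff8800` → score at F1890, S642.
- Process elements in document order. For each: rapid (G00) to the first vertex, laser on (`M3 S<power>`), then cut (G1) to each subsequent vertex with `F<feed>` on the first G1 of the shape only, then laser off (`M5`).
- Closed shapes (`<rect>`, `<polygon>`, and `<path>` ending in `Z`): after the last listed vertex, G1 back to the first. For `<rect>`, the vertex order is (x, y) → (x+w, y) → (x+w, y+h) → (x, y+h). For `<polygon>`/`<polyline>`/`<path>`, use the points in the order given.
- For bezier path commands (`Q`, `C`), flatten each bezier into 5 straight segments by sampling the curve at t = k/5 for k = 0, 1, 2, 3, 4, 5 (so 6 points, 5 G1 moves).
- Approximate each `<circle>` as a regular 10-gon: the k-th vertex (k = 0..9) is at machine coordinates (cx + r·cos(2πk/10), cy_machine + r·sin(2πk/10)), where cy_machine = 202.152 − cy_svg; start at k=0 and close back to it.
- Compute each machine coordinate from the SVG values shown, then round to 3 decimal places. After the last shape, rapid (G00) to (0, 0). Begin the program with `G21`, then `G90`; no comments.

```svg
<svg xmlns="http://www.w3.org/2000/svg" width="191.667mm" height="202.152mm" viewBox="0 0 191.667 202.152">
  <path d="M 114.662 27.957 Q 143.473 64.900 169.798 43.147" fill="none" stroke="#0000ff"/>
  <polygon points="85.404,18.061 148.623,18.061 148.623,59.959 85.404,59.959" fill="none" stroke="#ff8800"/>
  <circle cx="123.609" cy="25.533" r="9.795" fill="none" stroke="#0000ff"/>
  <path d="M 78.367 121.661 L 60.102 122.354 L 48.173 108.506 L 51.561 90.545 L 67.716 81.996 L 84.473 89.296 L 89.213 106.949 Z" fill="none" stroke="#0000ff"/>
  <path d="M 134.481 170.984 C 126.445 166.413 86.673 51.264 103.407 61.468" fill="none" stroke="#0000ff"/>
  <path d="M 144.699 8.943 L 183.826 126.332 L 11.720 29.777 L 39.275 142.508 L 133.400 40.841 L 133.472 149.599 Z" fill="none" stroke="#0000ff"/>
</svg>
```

1 u = 1 mm; y_m = 202.152 − y.

[1] `<path>` quadratic bezier, #0000ff→engrave S279 F2141: (114.662,174.195) → (126.087,161.766) → (137.313,154.032) → (148.340,150.994) → (159.169,152.652) → (169.798,159.005)

[2] `<polygon>` rectangle, #ff8800→score S642 F1890: (85.404,184.091) → (148.623,184.091) → (148.623,142.193) → (85.404,142.193) → (85.404,184.091) (closed)

[3] `<circle>` circle, #0000ff→engrave S279 F2141: (133.404,176.619) → (131.533,182.376) → (126.636,185.935) → (120.582,185.935) → (115.685,182.376) → (113.814,176.619) → (115.685,170.862) → (120.582,167.303) → (126.636,167.303) → (131.533,170.862) → (133.404,176.619) (closed)

[4] `<path>` regular polygon, #0000ff→engrave S279 F2141: (78.367,80.491) → (60.102,79.798) → (48.173,93.646) → (51.561,111.607) → (67.716,120.156) → (84.473,112.856) → (89.213,95.203) → (78.367,80.491) (closed)

[5] `<path>` cubic bezier, #0000ff→engrave S279 F2141: (134.481,31.168) → (126.557,45.293) → (115.252,74.631) → (104.802,107.859) → (99.441,133.651) → (103.407,140.684)

[6] `<path>` closed polygon, #0000ff→engrave S279 F2141: (144.699,193.209) → (183.826,75.820) → (11.720,172.375) → (39.275,59.644) → (133.400,161.311) → (133.472,52.553) → (144.699,193.209) (closed)

G21
G90
G00 X114.662 Y174.195
M3 S279
G1 X126.087 Y161.766 F2141
G1 X137.313 Y154.032
G1 X148.340 Y150.994
G1 X159.169 Y152.652
G1 X169.798 Y159.005
M5
G00 X85.404 Y184.091
M3 S642
G1 X148.623 Y184.091 F1890
G1 X148.623 Y142.193
G1 X85.404 Y142.193
G1 X85.404 Y184.091
M5
G00 X133.404 Y176.619
M3 S279
G1 X131.533 Y182.376 F2141
G1 X126.636 Y185.935
G1 X120.582 Y185.935
G1 X115.685 Y182.376
G1 X113.814 Y176.619
G1 X115.685 Y170.862
G1 X120.582 Y167.303
G1 X126.636 Y167.303
G1 X131.533 Y170.862
G1 X133.404 Y176.619
M5
G00 X78.367 Y80.491
M3 S279
G1 X60.102 Y79.798 F2141
G1 X48.173 Y93.646
G1 X51.561 Y111.607
G1 X67.716 Y120.156
G1 X84.473 Y112.856
G1 X89.213 Y95.203
G1 X78.367 Y80.491
M5
G00 X134.481 Y31.168
M3 S279
G1 X126.557 Y45.293 F2141
G1 X115.252 Y74.631
G1 X104.802 Y107.859
G1 X99.441 Y133.651
G1 X103.407 Y140.684
M5
G00 X144.699 Y193.209
M3 S279
G1 X183.826 Y75.820 F2141
G1 X11.720 Y172.375
G1 X39.275 Y59.644
G1 X133.400 Y161.311
G1 X133.472 Y52.553
G1 X144.699 Y193.209
M5
G00 X0.000 Y0.000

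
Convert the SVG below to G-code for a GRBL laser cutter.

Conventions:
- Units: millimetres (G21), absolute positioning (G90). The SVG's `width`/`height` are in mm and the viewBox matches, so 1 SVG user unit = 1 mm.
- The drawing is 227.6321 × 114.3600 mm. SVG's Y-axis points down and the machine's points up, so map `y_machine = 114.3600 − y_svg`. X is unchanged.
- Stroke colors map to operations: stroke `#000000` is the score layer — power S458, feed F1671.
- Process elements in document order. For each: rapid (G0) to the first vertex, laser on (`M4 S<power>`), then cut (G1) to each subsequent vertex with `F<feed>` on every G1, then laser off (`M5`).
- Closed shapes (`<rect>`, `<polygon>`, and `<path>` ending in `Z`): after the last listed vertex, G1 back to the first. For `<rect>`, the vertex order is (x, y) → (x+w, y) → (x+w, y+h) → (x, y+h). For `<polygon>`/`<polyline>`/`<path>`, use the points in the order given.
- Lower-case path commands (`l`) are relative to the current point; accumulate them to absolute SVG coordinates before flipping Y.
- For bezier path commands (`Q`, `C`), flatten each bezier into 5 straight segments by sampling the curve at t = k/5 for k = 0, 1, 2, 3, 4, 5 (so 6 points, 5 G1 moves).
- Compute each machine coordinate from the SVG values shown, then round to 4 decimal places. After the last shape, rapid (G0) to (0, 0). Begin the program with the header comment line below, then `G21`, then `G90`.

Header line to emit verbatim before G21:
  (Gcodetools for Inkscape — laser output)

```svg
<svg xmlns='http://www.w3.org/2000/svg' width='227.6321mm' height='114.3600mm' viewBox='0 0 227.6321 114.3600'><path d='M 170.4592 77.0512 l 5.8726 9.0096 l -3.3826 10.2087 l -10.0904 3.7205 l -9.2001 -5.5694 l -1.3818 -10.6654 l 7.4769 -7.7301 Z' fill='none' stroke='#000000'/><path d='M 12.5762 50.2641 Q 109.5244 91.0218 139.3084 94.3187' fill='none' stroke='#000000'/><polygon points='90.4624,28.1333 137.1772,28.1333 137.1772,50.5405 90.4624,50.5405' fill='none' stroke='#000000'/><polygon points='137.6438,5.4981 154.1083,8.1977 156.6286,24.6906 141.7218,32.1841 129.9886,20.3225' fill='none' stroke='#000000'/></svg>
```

1 u = 1 mm; y_m = 114.3600 − y.

[1] `<path>` regular polygon, #000000→score S458 F1671: (170.4592,37.3088) → (176.3318,28.2992) → (172.9492,18.0905) → (162.8588,14.3700) → (153.6587,19.9394) → (152.2769,30.6048) → (159.7538,38.3349) → (170.4592,37.3088) (closed)

[2] `<path>` quadratic bezier, #000000→score S458 F1671: (12.5762,64.0959) → (48.6689,49.2913) → (79.3885,37.4835) → (104.7349,28.6725) → (124.7082,22.8585) → (139.3084,20.0413)

[3] `<polygon>` rectangle, #000000→score S458 F1671: (90.4624,86.2267) → (137.1772,86.2267) → (137.1772,63.8195) → (90.4624,63.8195) → (90.4624,86.2267) (closed)

[4] `<polygon>` regular polygon, #000000→score S458 F1671: (137.6438,108.8619) → (154.1083,106.1623) → (156.6286,89.6694) → (141.7218,82.1759) → (129.9886,94.0375) → (137.6438,108.8619) (closed)

(Gcodetools for Inkscape — laser output)
G21
G90
G0 X170.4592 Y37.3088
M4 S458
G1 X176.3318 Y28.2992 F1671
G1 X172.9492 Y18.0905 F1671
G1 X162.8588 Y14.3700 F1671
G1 X153.6587 Y19.9394 F1671
G1 X152.2769 Y30.6048 F1671
G1 X159.7538 Y38.3349 F1671
G1 X170.4592 Y37.3088 F1671
M5
G0 X12.5762 Y64.0959
M4 S458
G1 X48.6689 Y49.2913 F1671
G1 X79.3885 Y37.4835 F1671
G1 X104.7349 Y28.6725 F1671
G1 X124.7082 Y22.8585 F1671
G1 X139.3084 Y20.0413 F1671
M5
G0 X90.4624 Y86.2267
M4 S458
G1 X137.1772 Y86.2267 F1671
G1 X137.1772 Y63.8195 F1671
G1 X90.4624 Y63.8195 F1671
G1 X90.4624 Y86.2267 F1671
M5
G0 X137.6438 Y108.8619
M4 S458
G1 X154.1083 Y106.1623 F1671
G1 X156.6286 Y89.6694 F1671
G1 X141.7218 Y82.1759 F1671
G1 X129.9886 Y94.0375 F1671
G1 X137.6438 Y108.8619 F1671
M5
G0 X0.0000 Y0.0000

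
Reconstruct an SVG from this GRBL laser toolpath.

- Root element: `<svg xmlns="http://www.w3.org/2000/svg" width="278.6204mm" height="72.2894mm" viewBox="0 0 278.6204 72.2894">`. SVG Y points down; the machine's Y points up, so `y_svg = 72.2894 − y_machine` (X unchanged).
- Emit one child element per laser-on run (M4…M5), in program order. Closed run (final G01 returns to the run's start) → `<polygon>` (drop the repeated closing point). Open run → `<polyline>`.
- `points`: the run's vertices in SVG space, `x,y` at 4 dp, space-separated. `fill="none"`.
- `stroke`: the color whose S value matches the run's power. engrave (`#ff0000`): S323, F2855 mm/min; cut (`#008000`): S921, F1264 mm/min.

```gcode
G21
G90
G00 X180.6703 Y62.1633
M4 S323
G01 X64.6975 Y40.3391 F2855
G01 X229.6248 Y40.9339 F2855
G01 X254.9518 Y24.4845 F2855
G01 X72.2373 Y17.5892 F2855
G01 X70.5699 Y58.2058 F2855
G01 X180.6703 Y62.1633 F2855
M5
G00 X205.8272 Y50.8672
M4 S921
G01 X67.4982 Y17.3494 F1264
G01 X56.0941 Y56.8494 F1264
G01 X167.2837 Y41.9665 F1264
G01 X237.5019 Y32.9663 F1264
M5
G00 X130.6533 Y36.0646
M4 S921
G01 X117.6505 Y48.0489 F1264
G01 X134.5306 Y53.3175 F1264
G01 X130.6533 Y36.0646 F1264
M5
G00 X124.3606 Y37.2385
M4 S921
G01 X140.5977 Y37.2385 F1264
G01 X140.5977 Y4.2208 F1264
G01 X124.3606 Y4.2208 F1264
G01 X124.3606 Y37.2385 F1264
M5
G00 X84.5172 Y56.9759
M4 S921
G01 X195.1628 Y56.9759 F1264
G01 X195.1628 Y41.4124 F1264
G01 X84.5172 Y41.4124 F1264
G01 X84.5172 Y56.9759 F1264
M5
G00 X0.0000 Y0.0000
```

<svg xmlns="http://www.w3.org/2000/svg" width="278.6204mm" height="72.2894mm" viewBox="0 0 278.6204 72.2894">
  <polygon points="180.6703,10.1261 64.6975,31.9503 229.6248,31.3555 254.9518,47.8049 72.2373,54.7002 70.5699,14.0836" fill="none" stroke="#ff0000"/>
  <polyline points="205.8272,21.4222 67.4982,54.9400 56.0941,15.4400 167.2837,30.3229 237.5019,39.3231" fill="none" stroke="#008000"/>
  <polygon points="130.6533,36.2248 117.6505,24.2405 134.5306,18.9719" fill="none" stroke="#008000"/>
  <polygon points="124.3606,35.0509 140.5977,35.0509 140.5977,68.0686 124.3606,68.0686" fill="none" stroke="#008000"/>
  <polygon points="84.5172,15.3135 195.1628,15.3135 195.1628,30.8770 84.5172,30.8770" fill="none" stroke="#008000"/>
</svg>

Each laser-on run becomes one SVG element. Flip Y back into SVG space with y_svg = 72.2894 − y_machine.

Run 1: power S323 maps to stroke `#ff0000` (engrave). The run returns to its start, so emit a `<polygon>` with points (Y-flipped): 180.6703,10.1261 64.6975,31.9503 229.6248,31.3555 254.9518,47.8049 72.2373,54.7002 70.5699,14.0836.

Run 2: power S921 maps to stroke `#008000` (cut). The run is open, so emit a `<polyline>` with points (Y-flipped): 205.8272,21.4222 67.4982,54.9400 56.0941,15.4400 167.2837,30.3229 237.5019,39.3231.

Run 3: power S921 maps to stroke `#008000` (cut). The run returns to its start, so emit a `<polygon>` with points (Y-flipped): 130.6533,36.2248 117.6505,24.2405 134.5306,18.9719.

Run 4: S921 ⇒ cut layer `#008000`. The run returns to its start, so emit a `<polygon>` with points (Y-flipped): 124.3606,35.0509 140.5977,35.0509 140.5977,68.0686 124.3606,68.0686.

Run 5: S921 ⇒ cut layer `#008000`. The run returns to its start, so emit a `<polygon>` with points (Y-flipped): 84.5172,15.3135 195.1628,15.3135 195.1628,30.8770 84.5172,30.8770.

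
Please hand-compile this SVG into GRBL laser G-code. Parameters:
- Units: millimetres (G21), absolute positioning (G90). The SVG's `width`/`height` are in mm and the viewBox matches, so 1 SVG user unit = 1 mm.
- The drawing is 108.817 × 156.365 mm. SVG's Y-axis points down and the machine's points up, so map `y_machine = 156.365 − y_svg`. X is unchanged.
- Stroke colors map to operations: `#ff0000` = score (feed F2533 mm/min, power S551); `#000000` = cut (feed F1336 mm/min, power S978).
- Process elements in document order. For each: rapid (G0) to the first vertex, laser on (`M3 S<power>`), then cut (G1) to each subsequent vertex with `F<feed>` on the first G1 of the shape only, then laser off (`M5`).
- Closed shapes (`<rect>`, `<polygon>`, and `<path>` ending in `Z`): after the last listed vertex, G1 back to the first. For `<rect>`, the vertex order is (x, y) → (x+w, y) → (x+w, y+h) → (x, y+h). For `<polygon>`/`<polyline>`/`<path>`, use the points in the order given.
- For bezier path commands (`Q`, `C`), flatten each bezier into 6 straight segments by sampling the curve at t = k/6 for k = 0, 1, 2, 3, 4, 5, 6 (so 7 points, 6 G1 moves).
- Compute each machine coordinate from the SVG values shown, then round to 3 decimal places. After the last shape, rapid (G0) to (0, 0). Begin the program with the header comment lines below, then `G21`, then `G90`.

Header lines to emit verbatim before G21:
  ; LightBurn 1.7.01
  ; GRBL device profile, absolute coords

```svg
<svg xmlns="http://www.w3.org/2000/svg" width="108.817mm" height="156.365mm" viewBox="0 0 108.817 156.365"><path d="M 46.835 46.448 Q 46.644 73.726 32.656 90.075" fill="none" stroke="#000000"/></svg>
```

; LightBurn 1.7.01
; GRBL device profile, absolute coords
G21
G90
G0 X46.835 Y109.917
M3 S978
G1 X46.388 Y101.128 F1336
G1 X45.175 Y92.946
G1 X43.195 Y85.371
G1 X40.448 Y78.404
G1 X36.935 Y72.043
G1 X32.656 Y66.290
M5
G0 X0.000 Y0.000

Since the viewBox matches the mm dimensions, user units are millimetres directly. The only transform is the Y-flip y_m = 156.365 − y_svg.

Shape 1 is a quadratic bezier drawn with `<path>`. Its stroke #000000 means cut at S978, F1336. After flipping Y the toolpath is (46.835,109.917) → (46.388,101.128) → (45.175,92.946) → (43.195,85.371) → (40.448,78.404) → (36.935,72.043) → (32.656,66.290).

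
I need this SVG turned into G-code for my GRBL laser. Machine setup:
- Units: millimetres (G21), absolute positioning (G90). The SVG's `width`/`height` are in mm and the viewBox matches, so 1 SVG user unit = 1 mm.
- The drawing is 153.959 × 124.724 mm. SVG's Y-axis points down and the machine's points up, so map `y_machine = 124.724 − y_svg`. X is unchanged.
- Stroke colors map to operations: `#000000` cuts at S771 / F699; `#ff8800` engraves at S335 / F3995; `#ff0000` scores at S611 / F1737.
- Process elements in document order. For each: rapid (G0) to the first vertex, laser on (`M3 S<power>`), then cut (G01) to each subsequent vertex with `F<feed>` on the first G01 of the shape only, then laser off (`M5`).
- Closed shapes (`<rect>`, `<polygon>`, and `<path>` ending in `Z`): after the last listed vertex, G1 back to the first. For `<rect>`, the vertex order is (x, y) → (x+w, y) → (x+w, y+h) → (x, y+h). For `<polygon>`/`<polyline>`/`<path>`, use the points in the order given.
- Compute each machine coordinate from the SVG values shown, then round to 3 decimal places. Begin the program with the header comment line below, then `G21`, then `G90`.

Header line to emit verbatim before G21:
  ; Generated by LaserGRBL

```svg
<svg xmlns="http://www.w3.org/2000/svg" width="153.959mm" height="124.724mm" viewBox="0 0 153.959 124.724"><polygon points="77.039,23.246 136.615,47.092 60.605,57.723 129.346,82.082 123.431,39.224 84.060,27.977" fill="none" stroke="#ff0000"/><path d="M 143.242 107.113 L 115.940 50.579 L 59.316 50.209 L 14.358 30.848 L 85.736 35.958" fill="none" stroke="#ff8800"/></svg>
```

1 u = 1 mm; y_m = 124.724 − y.

[1] `<polygon>` closed polygon, #ff0000→score S611 F1737: (77.039,101.478) → (136.615,77.632) → (60.605,67.001) → (129.346,42.642) → (123.431,85.500) → (84.060,96.747) → (77.039,101.478) (closed)

[2] `<path>` open polyline, #ff8800→engrave S335 F3995: (143.242,17.611) → (115.940,74.145) → (59.316,74.515) → (14.358,93.876) → (85.736,88.766)

; Generated by LaserGRBL
G21
G90
G0 X77.039 Y101.478
M3 S611
G01 X136.615 Y77.632 F1737
G01 X60.605 Y67.001
G01 X129.346 Y42.642
G01 X123.431 Y85.500
G01 X84.060 Y96.747
G01 X77.039 Y101.478
M5
G0 X143.242 Y17.611
M3 S335
G01 X115.940 Y74.145 F3995
G01 X59.316 Y74.515
G01 X14.358 Y93.876
G01 X85.736 Y88.766
M5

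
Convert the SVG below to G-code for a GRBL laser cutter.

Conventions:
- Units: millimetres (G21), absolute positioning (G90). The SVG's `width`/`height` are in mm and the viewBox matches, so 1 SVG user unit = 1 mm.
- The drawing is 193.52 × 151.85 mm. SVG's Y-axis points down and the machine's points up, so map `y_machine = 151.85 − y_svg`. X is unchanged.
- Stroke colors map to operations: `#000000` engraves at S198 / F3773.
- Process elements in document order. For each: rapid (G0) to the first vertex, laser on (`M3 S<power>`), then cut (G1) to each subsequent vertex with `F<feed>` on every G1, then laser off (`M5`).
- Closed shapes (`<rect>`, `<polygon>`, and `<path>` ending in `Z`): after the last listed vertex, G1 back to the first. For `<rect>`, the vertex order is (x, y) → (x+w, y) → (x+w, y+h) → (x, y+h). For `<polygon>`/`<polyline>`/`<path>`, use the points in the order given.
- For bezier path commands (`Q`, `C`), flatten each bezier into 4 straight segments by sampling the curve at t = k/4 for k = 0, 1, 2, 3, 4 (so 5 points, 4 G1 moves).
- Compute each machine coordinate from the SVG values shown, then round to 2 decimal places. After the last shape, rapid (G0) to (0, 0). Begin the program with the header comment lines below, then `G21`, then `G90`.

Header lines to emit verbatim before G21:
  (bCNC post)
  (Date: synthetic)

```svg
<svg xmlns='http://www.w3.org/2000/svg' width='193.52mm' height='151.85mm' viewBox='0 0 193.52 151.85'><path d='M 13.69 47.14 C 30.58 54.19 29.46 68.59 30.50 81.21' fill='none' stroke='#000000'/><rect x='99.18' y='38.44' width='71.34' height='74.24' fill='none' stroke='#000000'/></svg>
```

1 u = 1 mm; y_m = 151.85 − y.

[1] `<path>` cubic bezier, #000000→engrave S198 F3773: (13.69,104.71) → (23.30,98.19) → (28.04,89.76) → (29.81,80.30) → (30.50,70.64)

[2] `<rect>` rectangle, #000000→engrave S198 F3773: (99.18,113.41) → (170.52,113.41) → (170.52,39.17) → (99.18,39.17) → (99.18,113.41) (closed)

(bCNC post)
(Date: synthetic)
G21
G90
G0 X13.69 Y104.71
M3 S198
G1 X23.30 Y98.19 F3773
G1 X28.04 Y89.76 F3773
G1 X29.81 Y80.30 F3773
G1 X30.50 Y70.64 F3773
M5
G0 X99.18 Y113.41
M3 S198
G1 X170.52 Y113.41 F3773
G1 X170.52 Y39.17 F3773
G1 X99.18 Y39.17 F3773
G1 X99.18 Y113.41 F3773
M5
G0 X0.00 Y0.00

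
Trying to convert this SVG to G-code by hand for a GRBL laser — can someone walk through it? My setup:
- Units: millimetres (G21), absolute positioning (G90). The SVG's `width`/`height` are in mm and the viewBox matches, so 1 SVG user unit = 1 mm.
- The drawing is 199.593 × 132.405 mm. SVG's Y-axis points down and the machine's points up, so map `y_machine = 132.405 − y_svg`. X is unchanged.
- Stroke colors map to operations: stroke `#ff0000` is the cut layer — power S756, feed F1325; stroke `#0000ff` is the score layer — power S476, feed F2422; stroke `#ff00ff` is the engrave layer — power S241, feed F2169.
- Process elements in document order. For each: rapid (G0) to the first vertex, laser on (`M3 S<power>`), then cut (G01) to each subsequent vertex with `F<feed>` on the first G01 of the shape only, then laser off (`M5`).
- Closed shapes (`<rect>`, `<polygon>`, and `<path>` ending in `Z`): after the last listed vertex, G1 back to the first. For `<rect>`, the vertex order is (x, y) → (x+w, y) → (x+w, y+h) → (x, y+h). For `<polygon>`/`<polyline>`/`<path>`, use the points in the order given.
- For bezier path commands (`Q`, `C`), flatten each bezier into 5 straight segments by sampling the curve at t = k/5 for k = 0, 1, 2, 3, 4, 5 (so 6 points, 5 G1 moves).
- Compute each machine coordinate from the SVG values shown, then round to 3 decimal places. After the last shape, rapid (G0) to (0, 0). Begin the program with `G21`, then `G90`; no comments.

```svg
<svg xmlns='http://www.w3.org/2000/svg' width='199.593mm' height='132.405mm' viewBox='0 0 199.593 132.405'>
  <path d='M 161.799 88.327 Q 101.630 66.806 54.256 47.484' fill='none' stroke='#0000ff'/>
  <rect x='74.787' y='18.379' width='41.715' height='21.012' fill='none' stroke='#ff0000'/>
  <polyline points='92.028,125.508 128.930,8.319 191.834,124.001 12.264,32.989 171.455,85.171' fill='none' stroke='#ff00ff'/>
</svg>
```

Since the viewBox matches the mm dimensions, user units are millimetres directly. The only transform is the Y-flip y_m = 132.405 − y_svg.

Shape 1 is a quadratic bezier drawn with `<path>`. Its stroke #0000ff means score at S476, F2422. After flipping Y the toolpath is (161.799,44.078) → (138.243,52.598) → (115.711,60.943) → (94.202,69.112) → (73.717,77.104) → (54.256,84.921).

Shape 2 is a rectangle drawn with `<rect>`. Its stroke #ff0000 means cut at S756, F1325. After flipping Y the toolpath is (74.787,114.026) → (116.502,114.026) → (116.502,93.014) → (74.787,93.014) → (74.787,114.026), returning to the start.

Shape 3 is a open polyline drawn with `<polyline>`. Its stroke #ff00ff means engrave at S241, F2169. After flipping Y the toolpath is (92.028,6.897) → (128.930,124.086) → (191.834,8.404) → (12.264,99.416) → (171.455,47.234).

G21
G90
G0 X161.799 Y44.078
M3 S476
G01 X138.243 Y52.598 F2422
G01 X115.711 Y60.943
G01 X94.202 Y69.112
G01 X73.717 Y77.104
G01 X54.256 Y84.921
M5
G0 X74.787 Y114.026
M3 S756
G01 X116.502 Y114.026 F1325
G01 X116.502 Y93.014
G01 X74.787 Y93.014
G01 X74.787 Y114.026
M5
G0 X92.028 Y6.897
M3 S241
G01 X128.930 Y124.086 F2169
G01 X191.834 Y8.404
G01 X12.264 Y99.416
G01 X171.455 Y47.234
M5
G0 X0.000 Y0.000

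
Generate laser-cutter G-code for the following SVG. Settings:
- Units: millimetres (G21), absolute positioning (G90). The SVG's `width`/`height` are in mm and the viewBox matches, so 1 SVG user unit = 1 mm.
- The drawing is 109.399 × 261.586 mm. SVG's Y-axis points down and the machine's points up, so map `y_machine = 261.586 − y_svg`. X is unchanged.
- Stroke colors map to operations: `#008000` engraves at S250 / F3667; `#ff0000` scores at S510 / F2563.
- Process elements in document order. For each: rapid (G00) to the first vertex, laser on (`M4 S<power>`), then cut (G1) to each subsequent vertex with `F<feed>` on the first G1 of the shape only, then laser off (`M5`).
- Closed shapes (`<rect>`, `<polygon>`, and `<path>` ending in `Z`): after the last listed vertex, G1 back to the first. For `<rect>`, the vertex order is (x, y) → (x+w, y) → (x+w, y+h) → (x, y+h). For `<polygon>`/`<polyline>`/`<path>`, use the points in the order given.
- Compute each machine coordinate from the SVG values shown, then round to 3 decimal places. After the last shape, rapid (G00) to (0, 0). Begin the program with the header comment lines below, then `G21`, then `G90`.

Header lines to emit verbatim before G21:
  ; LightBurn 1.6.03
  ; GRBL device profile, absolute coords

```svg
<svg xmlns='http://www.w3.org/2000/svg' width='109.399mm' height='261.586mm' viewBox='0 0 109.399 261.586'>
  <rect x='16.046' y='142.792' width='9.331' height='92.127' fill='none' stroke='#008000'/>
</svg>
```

viewBox `0 0 109.399 261.586` with mm width/height → 1 unit = 1 mm. Flip: y_m = 261.586 − y_svg.

**Shape 1** — `<rect>` rectangle, stroke `#008000` → engrave (S250, F3667). Machine vertices: (16.046,118.794) → (25.377,118.794) → (25.377,26.667) → (16.046,26.667) → (16.046,118.794). Closed: final G1 returns to the first vertex.

; LightBurn 1.6.03
; GRBL device profile, absolute coords
G21
G90
G00 X16.046 Y118.794
M4 S250
G1 X25.377 Y118.794 F3667
G1 X25.377 Y26.667
G1 X16.046 Y26.667
G1 X16.046 Y118.794
M5
G00 X0.000 Y0.000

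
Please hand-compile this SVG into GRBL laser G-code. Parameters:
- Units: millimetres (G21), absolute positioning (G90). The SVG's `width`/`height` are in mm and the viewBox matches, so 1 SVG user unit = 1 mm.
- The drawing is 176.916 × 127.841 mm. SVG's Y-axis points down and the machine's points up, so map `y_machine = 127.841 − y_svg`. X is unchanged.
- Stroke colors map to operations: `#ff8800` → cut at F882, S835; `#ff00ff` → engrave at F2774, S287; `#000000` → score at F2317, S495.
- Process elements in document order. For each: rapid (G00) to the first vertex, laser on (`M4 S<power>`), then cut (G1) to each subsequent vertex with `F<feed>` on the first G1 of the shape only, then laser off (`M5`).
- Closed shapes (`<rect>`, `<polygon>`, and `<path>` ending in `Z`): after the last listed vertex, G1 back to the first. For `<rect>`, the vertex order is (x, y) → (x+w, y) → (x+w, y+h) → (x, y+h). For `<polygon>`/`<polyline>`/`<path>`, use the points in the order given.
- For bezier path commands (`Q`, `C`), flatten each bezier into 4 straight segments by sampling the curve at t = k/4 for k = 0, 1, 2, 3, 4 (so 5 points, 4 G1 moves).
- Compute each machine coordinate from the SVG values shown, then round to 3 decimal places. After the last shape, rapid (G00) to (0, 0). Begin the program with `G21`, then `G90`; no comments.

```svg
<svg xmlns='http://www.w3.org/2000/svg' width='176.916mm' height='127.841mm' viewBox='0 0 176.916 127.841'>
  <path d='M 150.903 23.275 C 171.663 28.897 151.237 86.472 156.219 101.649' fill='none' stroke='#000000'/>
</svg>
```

1 u = 1 mm; y_m = 127.841 − y.

[1] `<path>` cubic bezier, #000000→score S495 F2317: (150.903,104.566) → (159.791,92.083) → (159.478,68.962) → (156.206,44.050) → (156.219,26.192)

G21
G90
G00 X150.903 Y104.566
M4 S495
G1 X159.791 Y92.083 F2317
G1 X159.478 Y68.962
G1 X156.206 Y44.050
G1 X156.219 Y26.192
M5
G00 X0.000 Y0.000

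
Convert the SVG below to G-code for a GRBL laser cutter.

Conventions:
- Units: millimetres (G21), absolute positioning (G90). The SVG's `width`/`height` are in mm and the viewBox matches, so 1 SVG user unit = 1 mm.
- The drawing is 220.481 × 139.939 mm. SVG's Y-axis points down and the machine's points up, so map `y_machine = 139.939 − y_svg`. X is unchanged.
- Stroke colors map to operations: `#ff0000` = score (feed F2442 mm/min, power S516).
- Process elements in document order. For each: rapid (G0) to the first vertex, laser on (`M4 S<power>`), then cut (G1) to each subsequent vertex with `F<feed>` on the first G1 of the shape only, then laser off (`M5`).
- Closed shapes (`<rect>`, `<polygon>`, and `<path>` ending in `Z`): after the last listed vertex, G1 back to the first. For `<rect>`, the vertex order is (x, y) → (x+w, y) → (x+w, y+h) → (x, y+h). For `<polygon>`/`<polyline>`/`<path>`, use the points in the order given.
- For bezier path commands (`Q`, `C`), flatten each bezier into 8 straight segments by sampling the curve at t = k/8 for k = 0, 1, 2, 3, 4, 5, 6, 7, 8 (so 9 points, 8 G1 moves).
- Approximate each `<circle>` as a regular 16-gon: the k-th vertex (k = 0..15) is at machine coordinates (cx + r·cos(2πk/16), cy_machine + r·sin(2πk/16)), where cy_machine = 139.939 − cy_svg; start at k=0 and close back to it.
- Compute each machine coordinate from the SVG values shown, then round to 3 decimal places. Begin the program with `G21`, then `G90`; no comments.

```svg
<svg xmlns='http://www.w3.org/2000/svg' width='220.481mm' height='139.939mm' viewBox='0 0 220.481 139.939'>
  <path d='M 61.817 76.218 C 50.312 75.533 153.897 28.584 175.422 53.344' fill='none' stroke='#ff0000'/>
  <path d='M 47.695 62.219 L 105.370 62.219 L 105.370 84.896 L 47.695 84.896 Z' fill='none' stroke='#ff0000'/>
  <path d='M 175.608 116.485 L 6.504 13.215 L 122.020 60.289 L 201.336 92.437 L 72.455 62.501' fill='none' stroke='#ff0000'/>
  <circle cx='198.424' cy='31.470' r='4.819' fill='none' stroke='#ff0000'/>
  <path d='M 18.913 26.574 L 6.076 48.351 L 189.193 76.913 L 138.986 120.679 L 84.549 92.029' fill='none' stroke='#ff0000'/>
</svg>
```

1 u = 1 mm; y_m = 139.939 − y.

[1] `<path>` cubic bezier, #ff0000→score S516 F2442: (61.817,63.721) → (62.512,65.916) → (71.687,71.066) → (87.031,77.788) → (106.233,84.700) → (126.984,90.419) → (146.972,93.563) → (163.889,92.749) → (175.422,86.595)

[2] `<path>` rectangle, #ff0000→score S516 F2442: (47.695,77.720) → (105.370,77.720) → (105.370,55.043) → (47.695,55.043) → (47.695,77.720) (closed)

[3] `<path>` open polyline, #ff0000→score S516 F2442: (175.608,23.454) → (6.504,126.724) → (122.020,79.650) → (201.336,47.502) → (72.455,77.438)

[4] `<circle>` circle, #ff0000→score S516 F2442: (203.243,108.469) → (202.876,110.313) → (201.832,111.877) → (200.268,112.921) → (198.424,113.288) → (196.580,112.921) → (195.016,111.877) → (193.972,110.313) → (193.605,108.469) → (193.972,106.625) → (195.016,105.061) → (196.580,104.017) → (198.424,103.650) → (200.268,104.017) → (201.832,105.061) → (202.876,106.625) → (203.243,108.469) (closed)

[5] `<path>` open polyline, #ff0000→score S516 F2442: (18.913,113.365) → (6.076,91.588) → (189.193,63.026) → (138.986,19.260) → (84.549,47.910)

G21
G90
G0 X61.817 Y63.721
M4 S516
G1 X62.512 Y65.916 F2442
G1 X71.687 Y71.066
G1 X87.031 Y77.788
G1 X106.233 Y84.700
G1 X126.984 Y90.419
G1 X146.972 Y93.563
G1 X163.889 Y92.749
G1 X175.422 Y86.595
M5
G0 X47.695 Y77.720
M4 S516
G1 X105.370 Y77.720 F2442
G1 X105.370 Y55.043
G1 X47.695 Y55.043
G1 X47.695 Y77.720
M5
G0 X175.608 Y23.454
M4 S516
G1 X6.504 Y126.724 F2442
G1 X122.020 Y79.650
G1 X201.336 Y47.502
G1 X72.455 Y77.438
M5
G0 X203.243 Y108.469
M4 S516
G1 X202.876 Y110.313 F2442
G1 X201.832 Y111.877
G1 X200.268 Y112.921
G1 X198.424 Y113.288
G1 X196.580 Y112.921
G1 X195.016 Y111.877
G1 X193.972 Y110.313
G1 X193.605 Y108.469
G1 X193.972 Y106.625
G1 X195.016 Y105.061
G1 X196.580 Y104.017
G1 X198.424 Y103.650
G1 X200.268 Y104.017
G1 X201.832 Y105.061
G1 X202.876 Y106.625
G1 X203.243 Y108.469
M5
G0 X18.913 Y113.365
M4 S516
G1 X6.076 Y91.588 F2442
G1 X189.193 Y63.026
G1 X138.986 Y19.260
G1 X84.549 Y47.910
M5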